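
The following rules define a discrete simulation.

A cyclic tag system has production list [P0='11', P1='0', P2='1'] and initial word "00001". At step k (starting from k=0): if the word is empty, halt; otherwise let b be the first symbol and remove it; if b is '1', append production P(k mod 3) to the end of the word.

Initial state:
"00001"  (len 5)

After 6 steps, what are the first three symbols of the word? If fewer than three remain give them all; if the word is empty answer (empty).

gen 0: "00001"  (len 5)
gen 1: "0001"  (len 4)
gen 2: "001"  (len 3)
gen 3: "01"  (len 2)
gen 4: "1"  (len 1)
gen 5: "0"  (len 1)
gen 6: (halted — word empty)

(empty)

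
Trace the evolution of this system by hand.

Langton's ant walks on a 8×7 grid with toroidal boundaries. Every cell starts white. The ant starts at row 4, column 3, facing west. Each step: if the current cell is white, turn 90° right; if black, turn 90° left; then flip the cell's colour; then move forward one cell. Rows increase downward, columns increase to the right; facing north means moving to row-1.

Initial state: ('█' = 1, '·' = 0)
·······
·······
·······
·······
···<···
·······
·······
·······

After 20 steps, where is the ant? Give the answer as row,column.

t=0: ·······
·······
·······
·······
···<···
·······
·······
·······
t=1: ·······
·······
·······
···^···
···█···
·······
·······
·······
t=2: ·······
·······
·······
···█>··
···█···
·······
·······
·······
t=3: ·······
·······
·······
···██··
···█v··
·······
·······
·······
t=4: ·······
·······
·······
···██··
···<█··
·······
·······
·······
t=5: ·······
·······
·······
···██··
····█··
···v···
·······
·······
t=6: ·······
·······
·······
···██··
····█··
··<█···
·······
·······
t=7: ·······
·······
·······
···██··
··^·█··
··██···
·······
·······
t=8: ·······
·······
·······
···██··
··█>█··
··██···
·······
·······
t=9: ·······
·······
·······
···██··
··███··
··█v···
·······
·······
t=10: ·······
·······
·······
···██··
··███··
··█·>··
·······
·······
t=11: ·······
·······
·······
···██··
··███··
··█·█··
····v··
·······
t=12: ·······
·······
·······
···██··
··███··
··█·█··
···<█··
·······
t=13: ·······
·······
·······
···██··
··███··
··█^█··
···██··
·······
t=14: ·······
·······
·······
···██··
··███··
··██>··
···██··
·······
t=15: ·······
·······
·······
···██··
··██^··
··██···
···██··
·······
t=16: ·······
·······
·······
···██··
··█<···
··██···
···██··
·······
t=17: ·······
·······
·······
···██··
··█····
··█v···
···██··
·······
t=18: ·······
·······
·······
···██··
··█····
··█·>··
···██··
·······
t=19: ·······
·······
·······
···██··
··█····
··█·█··
···█v··
·······
t=20: ·······
·······
·······
···██··
··█····
··█·█··
···█·>·
·······

6,5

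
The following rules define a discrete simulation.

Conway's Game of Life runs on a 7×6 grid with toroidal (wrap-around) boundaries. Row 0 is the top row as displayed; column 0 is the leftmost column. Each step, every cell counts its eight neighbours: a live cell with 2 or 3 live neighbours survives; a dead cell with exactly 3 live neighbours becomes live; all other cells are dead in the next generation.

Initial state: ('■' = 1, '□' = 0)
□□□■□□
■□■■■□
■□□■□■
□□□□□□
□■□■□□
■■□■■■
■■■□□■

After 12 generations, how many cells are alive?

0) □□□■□□
■□■■■□
■□□■□■
□□□□□□
□■□■□□
■■□■■■
■■■□□■
1) □□□□□□
■■■□□□
■■■■□■
■□■□■□
□■□■□■
□□□■□□
□□□□□□
2) □■□□□□
□□□■□■
□□□□■□
□□□□□□
■■□■□■
□□■□■□
□□□□□□
3) □□□□□□
□□□□■□
□□□□■□
■□□□■■
■■■■■■
■■■■■■
□□□□□□
4) □□□□□□
□□□□□□
□□□■■□
□□■□□□
□□□□□□
□□□□□□
■■■■■■
5) ■■■■■■
□□□□□□
□□□■□□
□□□■□□
□□□□□□
■■■■■■
■■■■■■
6) □□□□□□
■■□□□■
□□□□□□
□□□□□□
■■□□□■
□□□□□□
□□□□□□
7) ■□□□□□
■□□□□□
■□□□□□
■□□□□□
■□□□□□
■□□□□□
□□□□□□
8) □□□□□□
■■□□□■
■■□□□■
■■□□□■
■■□□□■
□□□□□□
□□□□□□
9) ■□□□□□
□■□□□■
□□■□■□
□□■□■□
□■□□□■
■□□□□□
□□□□□□
10) ■□□□□□
■■□□□■
□■■□■■
□■■□■■
■■□□□■
■□□□□□
□□□□□□
11) ■■□□□■
□□■□■□
□□□□□□
□□□□□□
□□■□■□
■■□□□■
□□□□□□
12) ■■□□□■
■■□□□■
□□□□□□
□□□□□□
■■□□□■
■■□□□■
□□□□□□

12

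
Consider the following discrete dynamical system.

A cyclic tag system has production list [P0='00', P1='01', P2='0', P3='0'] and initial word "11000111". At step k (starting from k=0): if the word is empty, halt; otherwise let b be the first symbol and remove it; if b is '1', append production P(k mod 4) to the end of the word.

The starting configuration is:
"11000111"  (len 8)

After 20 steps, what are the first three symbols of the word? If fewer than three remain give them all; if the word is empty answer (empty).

[0] "11000111"  (len 8)
[1] "100011100"  (len 9)
[2] "0001110001"  (len 10)
[3] "001110001"  (len 9)
[4] "01110001"  (len 8)
[5] "1110001"  (len 7)
[6] "11000101"  (len 8)
[7] "10001010"  (len 8)
[8] "00010100"  (len 8)
[9] "0010100"  (len 7)
[10] "010100"  (len 6)
[11] "10100"  (len 5)
[12] "01000"  (len 5)
[13] "1000"  (len 4)
[14] "00001"  (len 5)
[15] "0001"  (len 4)
[16] "001"  (len 3)
[17] "01"  (len 2)
[18] "1"  (len 1)
[19] "0"  (len 1)
[20] (halted — word empty)

(empty)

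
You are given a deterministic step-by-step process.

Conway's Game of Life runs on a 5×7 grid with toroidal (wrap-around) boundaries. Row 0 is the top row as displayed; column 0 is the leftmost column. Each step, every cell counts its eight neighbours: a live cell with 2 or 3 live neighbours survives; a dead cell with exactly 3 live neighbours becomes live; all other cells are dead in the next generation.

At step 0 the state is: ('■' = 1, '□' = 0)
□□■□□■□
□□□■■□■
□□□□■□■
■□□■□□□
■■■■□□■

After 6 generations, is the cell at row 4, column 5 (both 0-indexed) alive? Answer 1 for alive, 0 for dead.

1

k=0  □□■□□■□
□□□■■□■
□□□□■□■
■□□■□□□
■■■■□□■
k=1  □□□□□■□
□□□■■□■
■□□□■□■
□□□■■■□
■□□■■□■
k=2  ■□□□□□□
■□□■■□■
■□□□□□■
□□□□□□□
□□□■□□■
k=3  ■□□■■■□
□■□□□■□
■□□□□■■
■□□□□□■
□□□□□□□
k=4  □□□□■■■
□■□□□□□
□■□□□■□
■□□□□■□
■□□□■■□
k=5  ■□□□■□■
■□□□■□■
■■□□□□■
■■□□□■□
■□□□□□□
k=6  □■□□□□□
□□□□□□□
□□□□□□□
□□□□□□□
□□□□□■□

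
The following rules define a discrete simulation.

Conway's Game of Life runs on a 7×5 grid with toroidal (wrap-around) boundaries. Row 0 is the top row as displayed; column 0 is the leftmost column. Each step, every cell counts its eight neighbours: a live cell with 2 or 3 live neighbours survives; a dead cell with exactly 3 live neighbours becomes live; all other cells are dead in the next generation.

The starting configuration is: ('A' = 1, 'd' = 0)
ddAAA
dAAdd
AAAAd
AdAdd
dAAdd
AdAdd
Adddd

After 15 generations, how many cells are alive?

20

gen 0: ddAAA
dAAdd
AAAAd
AdAdd
dAAdd
AdAdd
Adddd
gen 1: AdAAA
ddddd
AddAA
AdddA
AdAAd
AdAdd
AdAdd
gen 2: AdAAA
dAAdd
AddAd
ddAdd
AdAAd
AdAdd
AdAdd
gen 3: AdddA
ddddd
dddAd
ddAdd
ddAAA
AdAdd
AdAdd
gen 4: AAddA
ddddA
ddddd
ddAdA
ddAdA
AdAdd
AddAd
gen 5: dAdAd
ddddA
dddAd
ddddd
AdAdA
AdAdd
ddAAd
gen 6: dddAA
ddAAA
ddddd
dddAA
AddAA
AdAdd
dddAA
gen 7: Adddd
ddAdA
ddAdd
AddAd
AAAdd
AAAdd
AdAdd
gen 8: AddAA
dAdAd
dAAdA
AddAA
dddAd
dddAA
AdAdA
gen 9: ddddd
dAddd
dAddd
AAddd
AdAdd
AdAdd
dAAdd
gen 10: dAAdd
ddddd
dAAdd
AdAdd
AdAdA
AdAAd
dAAdd
gen 11: dAAdd
ddddd
dAAdd
AdAdA
AdAdd
Adddd
Adddd
gen 12: dAddd
ddddd
AAAAd
AdAdA
AddAd
AdddA
Adddd
gen 13: ddddd
Adddd
AdAAd
ddddd
dddAd
AAddd
AAddA
gen 14: dAddA
dAddA
dAddA
ddAAA
ddddd
dAAdd
dAddA
gen 15: dAAAA
dAAAA
dAddA
AdAAA
dAddd
AAAdd
dAdAd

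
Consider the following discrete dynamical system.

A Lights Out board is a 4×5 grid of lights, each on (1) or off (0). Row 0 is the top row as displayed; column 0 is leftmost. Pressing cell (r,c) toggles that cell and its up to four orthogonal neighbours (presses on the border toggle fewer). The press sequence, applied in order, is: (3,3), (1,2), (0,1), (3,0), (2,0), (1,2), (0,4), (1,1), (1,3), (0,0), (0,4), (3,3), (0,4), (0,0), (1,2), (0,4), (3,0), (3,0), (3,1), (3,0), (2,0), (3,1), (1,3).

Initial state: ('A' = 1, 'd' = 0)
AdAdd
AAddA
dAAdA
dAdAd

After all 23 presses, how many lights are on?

step 0: AdAdd
AAddA
dAAdA
dAdAd
step 1: AdAdd
AAddA
dAAAA
dAAdA
step 2: Adddd
AdAAA
dAdAA
dAAdA
step 3: dAAdd
AAAAA
dAdAA
dAAdA
step 4: dAAdd
AAAAA
AAdAA
AdAdA
step 5: dAAdd
dAAAA
dddAA
ddAdA
step 6: dAddd
ddddA
ddAAA
ddAdA
step 7: dAdAA
ddddd
ddAAA
ddAdA
step 8: dddAA
AAAdd
dAAAA
ddAdA
step 9: ddddA
AAdAA
dAAdA
ddAdA
step 10: AAddA
dAdAA
dAAdA
ddAdA
step 11: AAdAd
dAdAd
dAAdA
ddAdA
step 12: AAdAd
dAdAd
dAAAA
dddAd
step 13: AAddA
dAdAA
dAAAA
dddAd
step 14: ddddA
AAdAA
dAAAA
dddAd
step 15: ddAdA
AdAdA
dAdAA
dddAd
step 16: ddAAd
AdAdd
dAdAA
dddAd
step 17: ddAAd
AdAdd
AAdAA
AAdAd
step 18: ddAAd
AdAdd
dAdAA
dddAd
step 19: ddAAd
AdAdd
dddAA
AAAAd
step 20: ddAAd
AdAdd
AddAA
ddAAd
step 21: ddAAd
ddAdd
dAdAA
AdAAd
step 22: ddAAd
ddAdd
dddAA
dAdAd
step 23: ddAdd
dddAA
ddddA
dAdAd

6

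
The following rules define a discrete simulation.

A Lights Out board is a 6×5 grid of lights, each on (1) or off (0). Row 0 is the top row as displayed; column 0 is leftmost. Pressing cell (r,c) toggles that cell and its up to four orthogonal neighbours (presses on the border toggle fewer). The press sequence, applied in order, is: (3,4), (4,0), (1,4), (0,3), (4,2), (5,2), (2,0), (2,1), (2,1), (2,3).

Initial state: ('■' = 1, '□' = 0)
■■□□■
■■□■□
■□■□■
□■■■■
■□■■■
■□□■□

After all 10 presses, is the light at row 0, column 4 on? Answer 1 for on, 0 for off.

step 0: ■■□□■
■■□■□
■□■□■
□■■■■
■□■■■
■□□■□
step 1: ■■□□■
■■□■□
■□■□□
□■■□□
■□■■□
■□□■□
step 2: ■■□□■
■■□■□
■□■□□
■■■□□
□■■■□
□□□■□
step 3: ■■□□□
■■□□■
■□■□■
■■■□□
□■■■□
□□□■□
step 4: ■■■■■
■■□■■
■□■□■
■■■□□
□■■■□
□□□■□
step 5: ■■■■■
■■□■■
■□■□■
■■□□□
□□□□□
□□■■□
step 6: ■■■■■
■■□■■
■□■□■
■■□□□
□□■□□
□■□□□
step 7: ■■■■■
□■□■■
□■■□■
□■□□□
□□■□□
□■□□□
step 8: ■■■■■
□□□■■
■□□□■
□□□□□
□□■□□
□■□□□
step 9: ■■■■■
□■□■■
□■■□■
□■□□□
□□■□□
□■□□□
step 10: ■■■■■
□■□□■
□■□■□
□■□■□
□□■□□
□■□□□

1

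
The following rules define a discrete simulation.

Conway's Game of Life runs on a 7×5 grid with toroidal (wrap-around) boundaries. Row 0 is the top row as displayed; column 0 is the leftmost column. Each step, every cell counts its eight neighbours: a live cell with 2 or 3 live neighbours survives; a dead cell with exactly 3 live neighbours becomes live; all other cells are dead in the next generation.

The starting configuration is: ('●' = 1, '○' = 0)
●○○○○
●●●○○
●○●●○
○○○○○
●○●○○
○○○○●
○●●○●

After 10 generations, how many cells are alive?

k=0  ●○○○○
●●●○○
●○●●○
○○○○○
●○●○○
○○○○●
○●●○●
k=1  ○○○●●
●○●●○
●○●●●
○○●●●
○○○○○
○○●○●
○●○●●
k=2  ○●○○○
●○○○○
●○○○○
●●●○○
○○●○●
●○●○●
○○○○○
k=3  ○○○○○
●●○○○
●○○○●
●○●●●
○○●○●
●●○○●
●●○○○
k=4  ○○○○○
●●○○●
○○●○○
○○●○○
○○●○○
○○●●●
○●○○●
k=5  ○●○○●
●●○○○
●○●●○
○●●●○
○●●○○
●●●○●
●○●○●
k=6  ○○●●●
○○○●○
●○○●○
●○○○●
○○○○●
○○○○●
○○●○○
k=7  ○○●○●
○○○○○
●○○●○
●○○●○
○○○●●
○○○●○
○○●○●
k=8  ○○○○○
○○○●●
○○○○○
●○●●○
○○●●○
○○●○○
○○●○●
k=9  ○○○○●
○○○○○
○○●○○
○●●●●
○○○○●
○●●○○
○○○●○
k=10  ○○○○○
○○○○○
○●●○○
●●●○●
○○○○●
○○●●○
○○●●○

11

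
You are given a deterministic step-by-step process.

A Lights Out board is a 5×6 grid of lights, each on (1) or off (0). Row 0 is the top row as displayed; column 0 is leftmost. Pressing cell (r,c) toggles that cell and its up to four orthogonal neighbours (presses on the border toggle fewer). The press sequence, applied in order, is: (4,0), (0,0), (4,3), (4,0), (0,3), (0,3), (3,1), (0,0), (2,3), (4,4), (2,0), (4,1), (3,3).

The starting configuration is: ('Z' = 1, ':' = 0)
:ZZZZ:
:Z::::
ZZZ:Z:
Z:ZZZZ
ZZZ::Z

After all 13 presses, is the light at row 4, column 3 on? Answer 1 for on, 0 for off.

1

[0] :ZZZZ:
:Z::::
ZZZ:Z:
Z:ZZZZ
ZZZ::Z
[1] :ZZZZ:
:Z::::
ZZZ:Z:
::ZZZZ
::Z::Z
[2] Z:ZZZ:
ZZ::::
ZZZ:Z:
::ZZZZ
::Z::Z
[3] Z:ZZZ:
ZZ::::
ZZZ:Z:
::Z:ZZ
:::ZZZ
[4] Z:ZZZ:
ZZ::::
ZZZ:Z:
Z:Z:ZZ
ZZ:ZZZ
[5] Z:::::
ZZ:Z::
ZZZ:Z:
Z:Z:ZZ
ZZ:ZZZ
[6] Z:ZZZ:
ZZ::::
ZZZ:Z:
Z:Z:ZZ
ZZ:ZZZ
[7] Z:ZZZ:
ZZ::::
Z:Z:Z:
:Z::ZZ
Z::ZZZ
[8] :ZZZZ:
:Z::::
Z:Z:Z:
:Z::ZZ
Z::ZZZ
[9] :ZZZZ:
:Z:Z::
Z::Z::
:Z:ZZZ
Z::ZZZ
[10] :ZZZZ:
:Z:Z::
Z::Z::
:Z:Z:Z
Z:::::
[11] :ZZZZ:
ZZ:Z::
:Z:Z::
ZZ:Z:Z
Z:::::
[12] :ZZZZ:
ZZ:Z::
:Z:Z::
Z::Z:Z
:ZZ:::
[13] :ZZZZ:
ZZ:Z::
:Z::::
Z:Z:ZZ
:ZZZ::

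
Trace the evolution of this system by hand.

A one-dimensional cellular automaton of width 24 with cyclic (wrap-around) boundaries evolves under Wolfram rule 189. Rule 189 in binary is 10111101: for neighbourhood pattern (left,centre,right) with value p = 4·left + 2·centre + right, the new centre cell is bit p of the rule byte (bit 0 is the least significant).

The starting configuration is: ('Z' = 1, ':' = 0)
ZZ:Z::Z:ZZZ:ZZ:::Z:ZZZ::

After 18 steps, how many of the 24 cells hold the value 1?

[0] ZZ:Z::Z:ZZZ:ZZ:::Z:ZZZ::
[1] Z:ZZZ:ZZZZ:ZZ:ZZ:ZZZZ:Z:
[2] ZZZZ:ZZZZ:ZZ:ZZ:ZZZZ:ZZZ
[3] ZZZ:ZZZZ:ZZ:ZZ:ZZZZ:ZZZZ
[4] ZZ:ZZZZ:ZZ:ZZ:ZZZZ:ZZZZZ
[5] Z:ZZZZ:ZZ:ZZ:ZZZZ:ZZZZZZ
[6] :ZZZZ:ZZ:ZZ:ZZZZ:ZZZZZZZ
[7] ZZZZ:ZZ:ZZ:ZZZZ:ZZZZZZZ:
[8] ZZZ:ZZ:ZZ:ZZZZ:ZZZZZZZ:Z
[9] ZZ:ZZ:ZZ:ZZZZ:ZZZZZZZ:ZZ
[10] Z:ZZ:ZZ:ZZZZ:ZZZZZZZ:ZZZ
[11] :ZZ:ZZ:ZZZZ:ZZZZZZZ:ZZZZ
[12] ZZ:ZZ:ZZZZ:ZZZZZZZ:ZZZZ:
[13] Z:ZZ:ZZZZ:ZZZZZZZ:ZZZZ:Z
[14] :ZZ:ZZZZ:ZZZZZZZ:ZZZZ:ZZ
[15] ZZ:ZZZZ:ZZZZZZZ:ZZZZ:ZZ:
[16] Z:ZZZZ:ZZZZZZZ:ZZZZ:ZZ:Z
[17] :ZZZZ:ZZZZZZZ:ZZZZ:ZZ:ZZ
[18] ZZZZ:ZZZZZZZ:ZZZZ:ZZ:ZZ:

19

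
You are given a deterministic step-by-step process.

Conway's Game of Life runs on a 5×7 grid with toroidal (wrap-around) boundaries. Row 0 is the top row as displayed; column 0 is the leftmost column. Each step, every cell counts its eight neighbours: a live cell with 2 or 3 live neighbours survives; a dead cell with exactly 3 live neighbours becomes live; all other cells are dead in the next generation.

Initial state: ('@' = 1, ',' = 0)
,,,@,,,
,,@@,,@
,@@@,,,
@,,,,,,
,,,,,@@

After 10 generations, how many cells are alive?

4

k=0  ,,,@,,,
,,@@,,@
,@@@,,,
@,,,,,,
,,,,,@@
k=1  ,,@@@@@
,@,,@,,
@@,@,,,
@@@,,,@
,,,,,,@
k=2  @,@@@,@
,@,,,,@
,,,@,,@
,,@,,,@
,,,,@,,
k=3  @@@@@,@
,@,,@,@
,,@,,@@
,,,@,@,
@@@,@,@
k=4  ,,,,@,,
,,,,@,,
@,@@,,@
,,,@,,,
,,,,,,,
k=5  ,,,,,,,
,,,,@@,
,,@@@,,
,,@@,,,
,,,,,,,
k=6  ,,,,,,,
,,,,@@,
,,@,,@,
,,@,@,,
,,,,,,,
k=7  ,,,,,,,
,,,,@@,
,,,,,@,
,,,@,,,
,,,,,,,
k=8  ,,,,,,,
,,,,@@,
,,,,,@,
,,,,,,,
,,,,,,,
k=9  ,,,,,,,
,,,,@@,
,,,,@@,
,,,,,,,
,,,,,,,
k=10  ,,,,,,,
,,,,@@,
,,,,@@,
,,,,,,,
,,,,,,,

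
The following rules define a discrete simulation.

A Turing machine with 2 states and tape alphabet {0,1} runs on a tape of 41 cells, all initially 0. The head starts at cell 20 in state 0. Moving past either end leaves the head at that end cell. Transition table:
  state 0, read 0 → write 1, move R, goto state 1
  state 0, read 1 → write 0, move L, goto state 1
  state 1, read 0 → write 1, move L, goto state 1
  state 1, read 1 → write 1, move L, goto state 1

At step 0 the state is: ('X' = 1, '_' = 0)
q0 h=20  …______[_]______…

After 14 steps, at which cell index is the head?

8

step 0: q0 h=20  …______[_]______…
step 1: q1 h=21  …_____X[_]______…
step 2: q1 h=20  …______[X]X_____…
step 3: q1 h=19  …______[_]XX____…
step 4: q1 h=18  …______[_]XXX___…
step 5: q1 h=17  …______[_]XXXX__…
step 6: q1 h=16  …______[_]XXXXX_…
step 7: q1 h=15  …______[_]XXXXXX…
step 8: q1 h=14  …______[_]XXXXXX…
step 9: q1 h=13  …______[_]XXXXXX…
step 10: q1 h=12  …______[_]XXXXXX…
step 11: q1 h=11  …______[_]XXXXXX…
step 12: q1 h=10  …______[_]XXXXXX…
step 13: q1 h= 9  …______[_]XXXXXX…
step 14: q1 h= 8  …______[_]XXXXXX…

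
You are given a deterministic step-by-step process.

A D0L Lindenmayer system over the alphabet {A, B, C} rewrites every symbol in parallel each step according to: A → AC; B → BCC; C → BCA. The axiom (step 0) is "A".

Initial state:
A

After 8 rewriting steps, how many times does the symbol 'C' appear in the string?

896

0) A
1) AC
2) ACBCA
3) ACBCABCCBCAAC
4) ACBCABCCBCAACBCCBCABCABCCBCAACACBCA
5) ACBCABCCBCAACBCCBCABCABCCBCAACACBCABCCBCABCABCCBCAACBCCBCAACBCCBCABCABCCBCAACACBCAACBCABCCBCAAC
6) ACBCABCCBCAACBCCBCABCABCCBCAACACBCABCCBCABCABCCBCAACBCCBCA…BCAACACBCAACBCABCCBCAACACBCABCCBCAACBCCBCABCABCCBCAACACBCA  (len 259)
7) ACBCABCCBCAACBCCBCABCABCCBCAACACBCABCCBCABCABCCBCAACBCCBCA…CBCABCABCCBCAACBCCBCAACBCCBCABCABCCBCAACACBCAACBCABCCBCAAC  (len 707)
8) ACBCABCCBCAACBCCBCABCABCCBCAACACBCABCCBCABCABCCBCAACBCCBCA…BCAACACBCAACBCABCCBCAACACBCABCCBCAACBCCBCABCABCCBCAACACBCA  (len 1931)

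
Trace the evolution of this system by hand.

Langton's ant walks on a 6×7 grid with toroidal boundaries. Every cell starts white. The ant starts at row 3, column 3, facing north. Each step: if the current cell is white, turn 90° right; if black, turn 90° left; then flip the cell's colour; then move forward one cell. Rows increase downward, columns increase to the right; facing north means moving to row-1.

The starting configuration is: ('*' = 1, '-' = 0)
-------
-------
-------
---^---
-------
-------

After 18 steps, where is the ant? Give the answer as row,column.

4,2

t=0: -------
-------
-------
---^---
-------
-------
t=1: -------
-------
-------
---*>--
-------
-------
t=2: -------
-------
-------
---**--
----v--
-------
t=3: -------
-------
-------
---**--
---<*--
-------
t=4: -------
-------
-------
---^*--
---**--
-------
t=5: -------
-------
-------
--<-*--
---**--
-------
t=6: -------
-------
--^----
--*-*--
---**--
-------
t=7: -------
-------
--*>---
--*-*--
---**--
-------
t=8: -------
-------
--**---
--*v*--
---**--
-------
t=9: -------
-------
--**---
--<**--
---**--
-------
t=10: -------
-------
--**---
---**--
--v**--
-------
t=11: -------
-------
--**---
---**--
-<***--
-------
t=12: -------
-------
--**---
-^-**--
-****--
-------
t=13: -------
-------
--**---
-*>**--
-****--
-------
t=14: -------
-------
--**---
-****--
-*v**--
-------
t=15: -------
-------
--**---
-****--
-*->*--
-------
t=16: -------
-------
--**---
-**^*--
-*--*--
-------
t=17: -------
-------
--**---
-*<-*--
-*--*--
-------
t=18: -------
-------
--**---
-*--*--
-*v-*--
-------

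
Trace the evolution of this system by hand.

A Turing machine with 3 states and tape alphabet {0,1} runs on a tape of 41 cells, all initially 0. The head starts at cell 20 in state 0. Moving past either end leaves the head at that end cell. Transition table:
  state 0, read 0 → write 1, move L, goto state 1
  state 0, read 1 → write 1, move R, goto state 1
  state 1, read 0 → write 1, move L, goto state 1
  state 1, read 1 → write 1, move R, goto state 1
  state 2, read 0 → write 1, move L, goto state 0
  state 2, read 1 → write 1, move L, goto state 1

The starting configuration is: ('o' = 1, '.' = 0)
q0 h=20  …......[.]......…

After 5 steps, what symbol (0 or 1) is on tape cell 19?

1

step 0: q0 h=20  …......[.]......…
step 1: q1 h=19  …......[.]o.....…
step 2: q1 h=18  …......[.]oo....…
step 3: q1 h=17  …......[.]ooo...…
step 4: q1 h=16  …......[.]oooo..…
step 5: q1 h=15  …......[.]ooooo.…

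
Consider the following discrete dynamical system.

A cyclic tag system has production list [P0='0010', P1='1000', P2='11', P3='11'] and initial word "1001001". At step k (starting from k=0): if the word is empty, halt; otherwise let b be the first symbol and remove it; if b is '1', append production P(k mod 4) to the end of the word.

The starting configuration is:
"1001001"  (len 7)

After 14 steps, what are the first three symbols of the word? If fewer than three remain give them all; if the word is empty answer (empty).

110

gen 0: "1001001"  (len 7)
gen 1: "0010010010"  (len 10)
gen 2: "010010010"  (len 9)
gen 3: "10010010"  (len 8)
gen 4: "001001011"  (len 9)
gen 5: "01001011"  (len 8)
gen 6: "1001011"  (len 7)
gen 7: "00101111"  (len 8)
gen 8: "0101111"  (len 7)
gen 9: "101111"  (len 6)
gen 10: "011111000"  (len 9)
gen 11: "11111000"  (len 8)
gen 12: "111100011"  (len 9)
gen 13: "111000110010"  (len 12)
gen 14: "110001100101000"  (len 15)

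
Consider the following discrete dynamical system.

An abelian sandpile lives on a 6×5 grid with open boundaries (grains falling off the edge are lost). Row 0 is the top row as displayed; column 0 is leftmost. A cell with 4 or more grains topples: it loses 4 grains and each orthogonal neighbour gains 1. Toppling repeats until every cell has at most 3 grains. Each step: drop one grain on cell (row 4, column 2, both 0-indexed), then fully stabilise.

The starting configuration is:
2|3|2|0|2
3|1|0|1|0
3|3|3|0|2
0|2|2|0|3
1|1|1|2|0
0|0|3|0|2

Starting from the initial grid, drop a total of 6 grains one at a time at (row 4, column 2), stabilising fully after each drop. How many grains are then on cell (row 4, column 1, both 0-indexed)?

0

0) 2|3|2|0|2
3|1|0|1|0
3|3|3|0|2
0|2|2|0|3
1|1|1|2|0
0|0|3|0|2
1) 2|3|2|0|2
3|1|0|1|0
3|3|3|0|2
0|2|2|0|3
1|1|2|2|0
0|0|3|0|2
2) 2|3|2|0|2
3|1|0|1|0
3|3|3|0|2
0|2|2|0|3
1|1|3|2|0
0|0|3|0|2
3) 2|3|2|0|2
3|1|0|1|0
3|3|3|0|2
0|2|3|0|3
1|2|1|3|0
0|1|0|1|2
4) 2|3|2|0|2
3|1|0|1|0
3|3|3|0|2
0|2|3|0|3
1|2|2|3|0
0|1|0|1|2
5) 2|3|2|0|2
3|1|0|1|0
3|3|3|0|2
0|2|3|0|3
1|2|3|3|0
0|1|0|1|2
6) 3|3|2|0|2
0|3|1|1|0
1|2|1|1|2
2|1|2|2|3
2|0|3|0|1
0|2|1|2|2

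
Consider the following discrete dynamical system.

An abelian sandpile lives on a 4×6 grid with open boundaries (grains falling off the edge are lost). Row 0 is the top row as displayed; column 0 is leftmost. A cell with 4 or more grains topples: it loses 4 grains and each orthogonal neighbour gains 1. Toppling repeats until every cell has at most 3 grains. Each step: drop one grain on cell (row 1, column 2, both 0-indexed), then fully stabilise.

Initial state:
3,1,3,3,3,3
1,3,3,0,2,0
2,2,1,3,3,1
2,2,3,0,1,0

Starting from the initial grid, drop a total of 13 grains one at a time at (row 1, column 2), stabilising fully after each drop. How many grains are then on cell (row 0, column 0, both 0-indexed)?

2

t=0: 3,1,3,3,3,3
1,3,3,0,2,0
2,2,1,3,3,1
2,2,3,0,1,0
t=1: 3,3,1,1,1,0
2,0,2,2,3,1
2,3,2,3,3,1
2,2,3,0,1,0
t=2: 3,3,1,1,1,0
2,0,3,2,3,1
2,3,2,3,3,1
2,2,3,0,1,0
t=3: 3,3,2,1,1,0
2,1,0,3,3,1
2,3,3,3,3,1
2,2,3,0,1,0
t=4: 3,3,2,1,1,0
2,1,1,3,3,1
2,3,3,3,3,1
2,2,3,0,1,0
t=5: 3,3,2,1,1,0
2,1,2,3,3,1
2,3,3,3,3,1
2,2,3,0,1,0
t=6: 3,3,2,1,1,0
2,1,3,3,3,1
2,3,3,3,3,1
2,2,3,0,1,0
t=7: 3,3,3,2,2,0
2,3,2,2,1,2
3,1,3,2,1,2
3,0,1,2,2,0
t=8: 3,3,3,2,2,0
2,3,3,2,1,2
3,1,3,2,1,2
3,0,1,2,2,0
t=9: 1,2,1,3,2,0
1,3,3,3,1,2
2,0,1,3,1,2
0,2,2,2,2,0
t=10: 1,3,3,0,3,0
2,0,2,2,2,2
2,1,3,0,2,2
0,2,2,3,2,0
t=11: 1,3,3,0,3,0
2,0,3,2,2,2
2,1,3,0,2,2
0,2,2,3,2,0
t=12: 2,0,1,1,3,0
2,2,2,3,2,2
2,2,0,1,2,2
0,2,3,3,2,0
t=13: 2,0,1,1,3,0
2,2,3,3,2,2
2,2,0,1,2,2
0,2,3,3,2,0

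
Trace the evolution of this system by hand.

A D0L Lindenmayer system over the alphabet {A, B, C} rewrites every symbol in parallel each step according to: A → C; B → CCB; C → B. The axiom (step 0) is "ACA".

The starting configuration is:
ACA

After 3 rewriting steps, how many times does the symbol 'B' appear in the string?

step 0: ACA
step 1: CBC
step 2: BCCBB
step 3: CCBBBCCBCCB

5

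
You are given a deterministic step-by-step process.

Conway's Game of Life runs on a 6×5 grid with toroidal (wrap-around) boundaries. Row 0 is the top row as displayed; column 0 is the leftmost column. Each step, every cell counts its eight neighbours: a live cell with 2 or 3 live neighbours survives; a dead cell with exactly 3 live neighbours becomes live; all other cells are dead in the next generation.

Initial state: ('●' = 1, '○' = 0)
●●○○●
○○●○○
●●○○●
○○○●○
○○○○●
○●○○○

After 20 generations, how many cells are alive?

k=0  ●●○○●
○○●○○
●●○○●
○○○●○
○○○○●
○●○○○
k=1  ●●●○○
○○●●○
●●●●●
○○○●○
○○○○○
○●○○●
k=2  ●○○○●
○○○○○
●●○○○
●●○●○
○○○○○
○●●○○
k=3  ●●○○○
○●○○●
●●●○●
●●●○●
●○○○○
●●○○○
k=4  ○○●○●
○○○●●
○○○○○
○○●○○
○○●○○
○○○○●
k=5  ●○○○●
○○○●●
○○○●○
○○○○○
○○○●○
○○○○○
k=6  ●○○●●
●○○●○
○○○●●
○○○○○
○○○○○
○○○○●
k=7  ●○○●○
●○●○○
○○○●●
○○○○○
○○○○○
●○○●●
k=8  ●○●●○
●●●○○
○○○●●
○○○○○
○○○○●
●○○●○
k=9  ●○○●○
●○○○○
●●●●●
○○○●●
○○○○●
●●●●○
k=10  ●○○●○
○○○○○
○●●○○
○●○○○
○●○○○
●●●●○
k=11  ●○○●○
○●●○○
○●●○○
●●○○○
○○○○○
●○○●○
k=12  ●○○●○
●○○●○
○○○○○
●●●○○
●●○○●
○○○○○
k=13  ○○○○○
○○○○○
●○●○●
○○●○●
○○●○●
○●○○○
k=14  ○○○○○
○○○○○
●●○○●
○○●○●
●●●○○
○○○○○
k=15  ○○○○○
●○○○○
●●○●●
○○●○●
●●●●○
○●○○○
k=16  ○○○○○
●●○○○
○●●●○
○○○○○
●○○●●
●●○○○
k=17  ○○○○○
●●○○○
●●●○○
●●○○○
●●○○●
●●○○○
k=18  ○○○○○
●○●○○
○○●○●
○○○○○
○○●○●
○●○○●
k=19  ●●○○○
○●○●○
○●○●○
○○○○○
●○○●○
●○○●○
k=20  ●●○○○
○●○○●
○○○○○
○○●○●
○○○○○
●○●○○

8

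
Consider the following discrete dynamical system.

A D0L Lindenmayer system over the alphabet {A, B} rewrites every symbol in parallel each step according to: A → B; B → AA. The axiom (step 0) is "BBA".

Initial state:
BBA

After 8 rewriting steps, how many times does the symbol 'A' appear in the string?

gen 0: BBA
gen 1: AAAAB
gen 2: BBBBAA
gen 3: AAAAAAAABB
gen 4: BBBBBBBBAAAA
gen 5: AAAAAAAAAAAAAAAABBBB
gen 6: BBBBBBBBBBBBBBBBAAAAAAAA
gen 7: AAAAAAAAAAAAAAAAAAAAAAAAAAAAAAAABBBBBBBB
gen 8: BBBBBBBBBBBBBBBBBBBBBBBBBBBBBBBBAAAAAAAAAAAAAAAA

16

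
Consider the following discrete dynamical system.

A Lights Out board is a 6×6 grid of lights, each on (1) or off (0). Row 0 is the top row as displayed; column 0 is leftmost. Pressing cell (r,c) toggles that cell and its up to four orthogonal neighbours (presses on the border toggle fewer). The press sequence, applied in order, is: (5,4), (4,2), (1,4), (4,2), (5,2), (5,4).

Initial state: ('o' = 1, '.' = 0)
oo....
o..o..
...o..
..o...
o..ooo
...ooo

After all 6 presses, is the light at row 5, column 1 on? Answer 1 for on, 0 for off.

1

step 0: oo....
o..o..
...o..
..o...
o..ooo
...ooo
step 1: oo....
o..o..
...o..
..o...
o..o.o
......
step 2: oo....
o..o..
...o..
......
ooo..o
..o...
step 3: oo..o.
o...oo
...oo.
......
ooo..o
..o...
step 4: oo..o.
o...oo
...oo.
..o...
o..o.o
......
step 5: oo..o.
o...oo
...oo.
..o...
o.oo.o
.ooo..
step 6: oo..o.
o...oo
...oo.
..o...
o.oooo
.oo.oo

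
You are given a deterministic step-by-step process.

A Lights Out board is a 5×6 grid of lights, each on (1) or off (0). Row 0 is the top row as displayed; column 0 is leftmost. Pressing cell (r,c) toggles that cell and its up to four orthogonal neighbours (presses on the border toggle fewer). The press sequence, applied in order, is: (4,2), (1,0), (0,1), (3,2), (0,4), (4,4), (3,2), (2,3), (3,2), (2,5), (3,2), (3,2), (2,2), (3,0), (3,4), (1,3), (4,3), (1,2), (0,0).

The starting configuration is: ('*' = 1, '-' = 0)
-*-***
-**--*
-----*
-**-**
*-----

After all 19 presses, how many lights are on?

gen 0: -*-***
-**--*
-----*
-**-**
*-----
gen 1: -*-***
-**--*
-----*
-*--**
****--
gen 2: **-***
*-*--*
*----*
-*--**
****--
gen 3: --****
***--*
*----*
-*--**
****--
gen 4: --****
***--*
*-*--*
--****
**-*--
gen 5: --*---
***-**
*-*--*
--****
**-*--
gen 6: --*---
***-**
*-*--*
--**-*
**--**
gen 7: --*---
***-**
*----*
-*---*
***-**
gen 8: --*---
******
*-****
-*-*-*
***-**
gen 9: --*---
******
*--***
--*--*
**--**
gen 10: --*---
*****-
*--*--
--*---
**--**
gen 11: --*---
*****-
*-**--
-*-*--
***-**
gen 12: --*---
*****-
*--*--
--*---
**--**
gen 13: --*---
**-**-
***---
------
**--**
gen 14: --*---
**-**-
-**---
**----
-*--**
gen 15: --*---
**-**-
-**-*-
**-***
-*---*
gen 16: --**--
***---
-****-
**-***
-*---*
gen 17: --**--
***---
-****-
**--**
-*****
gen 18: ---*--
*--*--
-*-**-
**--**
-*****
gen 19: **-*--
---*--
-*-**-
**--**
-*****

16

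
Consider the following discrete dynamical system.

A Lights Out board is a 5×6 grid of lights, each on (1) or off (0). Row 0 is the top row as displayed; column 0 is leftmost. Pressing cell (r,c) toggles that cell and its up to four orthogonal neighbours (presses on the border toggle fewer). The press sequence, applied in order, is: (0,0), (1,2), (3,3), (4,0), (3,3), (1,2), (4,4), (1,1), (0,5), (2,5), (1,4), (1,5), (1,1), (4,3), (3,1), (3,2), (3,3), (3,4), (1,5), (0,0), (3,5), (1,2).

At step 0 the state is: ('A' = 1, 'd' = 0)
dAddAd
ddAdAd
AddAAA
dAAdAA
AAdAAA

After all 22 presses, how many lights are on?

gen 0: dAddAd
ddAdAd
AddAAA
dAAdAA
AAdAAA
gen 1: AdddAd
AdAdAd
AddAAA
dAAdAA
AAdAAA
gen 2: AdAdAd
AAdAAd
AdAAAA
dAAdAA
AAdAAA
gen 3: AdAdAd
AAdAAd
AdAdAA
dAdAdA
AAddAA
gen 4: AdAdAd
AAdAAd
AdAdAA
AAdAdA
ddddAA
gen 5: AdAdAd
AAdAAd
AdAAAA
AAAdAA
dddAAA
gen 6: AdddAd
AdAdAd
AddAAA
AAAdAA
dddAAA
gen 7: AdddAd
AdAdAd
AddAAA
AAAddA
dddddd
gen 8: AAddAd
dAddAd
AAdAAA
AAAddA
dddddd
gen 9: AAdddA
dAddAA
AAdAAA
AAAddA
dddddd
gen 10: AAdddA
dAddAd
AAdAdd
AAAddd
dddddd
gen 11: AAddAA
dAdAdA
AAdAAd
AAAddd
dddddd
gen 12: AAddAd
dAdAAd
AAdAAA
AAAddd
dddddd
gen 13: AdddAd
AdAAAd
AddAAA
AAAddd
dddddd
gen 14: AdddAd
AdAAAd
AddAAA
AAAAdd
ddAAAd
gen 15: AdddAd
AdAAAd
AAdAAA
dddAdd
dAAAAd
gen 16: AdddAd
AdAAAd
AAAAAA
dAAddd
dAdAAd
gen 17: AdddAd
AdAAAd
AAAdAA
dAdAAd
dAddAd
gen 18: AdddAd
AdAAAd
AAAddA
dAdddA
dAdddd
gen 19: AdddAA
AdAAdA
AAAddd
dAdddA
dAdddd
gen 20: dAddAA
ddAAdA
AAAddd
dAdddA
dAdddd
gen 21: dAddAA
ddAAdA
AAAddA
dAddAd
dAdddA
gen 22: dAAdAA
dAdddA
AAdddA
dAddAd
dAdddA

13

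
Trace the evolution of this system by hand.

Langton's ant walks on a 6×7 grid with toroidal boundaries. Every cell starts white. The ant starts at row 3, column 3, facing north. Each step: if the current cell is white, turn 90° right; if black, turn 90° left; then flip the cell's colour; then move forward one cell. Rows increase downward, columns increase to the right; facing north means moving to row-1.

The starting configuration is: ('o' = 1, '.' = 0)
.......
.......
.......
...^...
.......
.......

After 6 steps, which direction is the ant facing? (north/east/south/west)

north

step 0: .......
.......
.......
...^...
.......
.......
step 1: .......
.......
.......
...o>..
.......
.......
step 2: .......
.......
.......
...oo..
....v..
.......
step 3: .......
.......
.......
...oo..
...<o..
.......
step 4: .......
.......
.......
...^o..
...oo..
.......
step 5: .......
.......
.......
..<.o..
...oo..
.......
step 6: .......
.......
..^....
..o.o..
...oo..
.......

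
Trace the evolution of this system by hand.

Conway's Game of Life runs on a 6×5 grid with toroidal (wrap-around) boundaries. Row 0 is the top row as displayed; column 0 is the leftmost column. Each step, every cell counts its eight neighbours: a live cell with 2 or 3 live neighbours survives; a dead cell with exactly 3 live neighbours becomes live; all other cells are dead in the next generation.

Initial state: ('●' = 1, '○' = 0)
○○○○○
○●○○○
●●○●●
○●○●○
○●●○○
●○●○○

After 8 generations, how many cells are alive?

[0] ○○○○○
○●○○○
●●○●●
○●○●○
○●●○○
●○●○○
[1] ○●○○○
○●●○●
○●○●●
○○○●○
●○○●○
○○●○○
[2] ●●○●○
○●○○●
○●○○●
●○○●○
○○●●●
○●●○○
[3] ○○○●●
○●○●●
○●●●●
●●○○○
●○○○●
○○○○○
[4] ●○●●●
○●○○○
○○○○○
○○○○○
●●○○●
●○○●○
[5] ●○●●○
●●●●●
○○○○○
●○○○○
●●○○●
○○○○○
[6] ●○○○○
●○○○○
○○●●○
●●○○●
●●○○●
○○●●○
[7] ○●○○●
○●○○●
○○●●○
○○○○○
○○○○○
○○●●○
[8] ○●○○●
○●○○●
○○●●○
○○○○○
○○○○○
○○●●○

8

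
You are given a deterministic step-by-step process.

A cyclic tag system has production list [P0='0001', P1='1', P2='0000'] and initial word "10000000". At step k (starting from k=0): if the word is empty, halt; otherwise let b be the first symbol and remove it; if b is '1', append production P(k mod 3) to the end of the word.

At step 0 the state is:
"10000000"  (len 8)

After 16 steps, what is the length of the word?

0

gen 0: "10000000"  (len 8)
gen 1: "00000000001"  (len 11)
gen 2: "0000000001"  (len 10)
gen 3: "000000001"  (len 9)
gen 4: "00000001"  (len 8)
gen 5: "0000001"  (len 7)
gen 6: "000001"  (len 6)
gen 7: "00001"  (len 5)
gen 8: "0001"  (len 4)
gen 9: "001"  (len 3)
gen 10: "01"  (len 2)
gen 11: "1"  (len 1)
gen 12: "0000"  (len 4)
gen 13: "000"  (len 3)
gen 14: "00"  (len 2)
gen 15: "0"  (len 1)
gen 16: (halted — word empty)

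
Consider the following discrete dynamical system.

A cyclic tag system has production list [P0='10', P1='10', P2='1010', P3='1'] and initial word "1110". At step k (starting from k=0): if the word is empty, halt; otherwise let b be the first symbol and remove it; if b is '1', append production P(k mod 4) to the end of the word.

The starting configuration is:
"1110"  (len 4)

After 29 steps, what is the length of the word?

[0] "1110"  (len 4)
[1] "11010"  (len 5)
[2] "101010"  (len 6)
[3] "010101010"  (len 9)
[4] "10101010"  (len 8)
[5] "010101010"  (len 9)
[6] "10101010"  (len 8)
[7] "01010101010"  (len 11)
[8] "1010101010"  (len 10)
[9] "01010101010"  (len 11)
[10] "1010101010"  (len 10)
[11] "0101010101010"  (len 13)
[12] "101010101010"  (len 12)
[13] "0101010101010"  (len 13)
[14] "101010101010"  (len 12)
[15] "010101010101010"  (len 15)
[16] "10101010101010"  (len 14)
[17] "010101010101010"  (len 15)
[18] "10101010101010"  (len 14)
[19] "01010101010101010"  (len 17)
[20] "1010101010101010"  (len 16)
[21] "01010101010101010"  (len 17)
[22] "1010101010101010"  (len 16)
[23] "0101010101010101010"  (len 19)
[24] "101010101010101010"  (len 18)
[25] "0101010101010101010"  (len 19)
[26] "101010101010101010"  (len 18)
[27] "010101010101010101010"  (len 21)
[28] "10101010101010101010"  (len 20)
[29] "010101010101010101010"  (len 21)

21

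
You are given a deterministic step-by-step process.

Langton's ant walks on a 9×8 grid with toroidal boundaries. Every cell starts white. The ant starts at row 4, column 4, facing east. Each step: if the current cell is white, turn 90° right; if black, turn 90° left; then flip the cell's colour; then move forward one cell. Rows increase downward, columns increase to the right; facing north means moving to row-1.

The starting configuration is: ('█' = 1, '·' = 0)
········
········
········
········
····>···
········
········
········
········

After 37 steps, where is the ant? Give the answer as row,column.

3,0

0) ········
········
········
········
····>···
········
········
········
········
1) ········
········
········
········
····█···
····v···
········
········
········
2) ········
········
········
········
····█···
···<█···
········
········
········
3) ········
········
········
········
···^█···
···██···
········
········
········
4) ········
········
········
········
···█>···
···██···
········
········
········
5) ········
········
········
····^···
···█····
···██···
········
········
········
6) ········
········
········
····█>··
···█····
···██···
········
········
········
7) ········
········
········
····██··
···█·v··
···██···
········
········
········
8) ········
········
········
····██··
···█<█··
···██···
········
········
········
9) ········
········
········
····^█··
···███··
···██···
········
········
········
10) ········
········
········
···<·█··
···███··
···██···
········
········
········
11) ········
········
···^····
···█·█··
···███··
···██···
········
········
········
12) ········
········
···█>···
···█·█··
···███··
···██···
········
········
········
13) ········
········
···██···
···█v█··
···███··
···██···
········
········
········
14) ········
········
···██···
···<██··
···███··
···██···
········
········
········
15) ········
········
···██···
····██··
···v██··
···██···
········
········
········
16) ········
········
···██···
····██··
····>█··
···██···
········
········
········
17) ········
········
···██···
····^█··
·····█··
···██···
········
········
········
18) ········
········
···██···
···<·█··
·····█··
···██···
········
········
········
19) ········
········
···^█···
···█·█··
·····█··
···██···
········
········
········
20) ········
········
··<·█···
···█·█··
·····█··
···██···
········
········
········
21) ········
··^·····
··█·█···
···█·█··
·····█··
···██···
········
········
········
22) ········
··█>····
··█·█···
···█·█··
·····█··
···██···
········
········
········
23) ········
··██····
··█v█···
···█·█··
·····█··
···██···
········
········
········
24) ········
··██····
··<██···
···█·█··
·····█··
···██···
········
········
········
25) ········
··██····
···██···
··v█·█··
·····█··
···██···
········
········
········
26) ········
··██····
···██···
·<██·█··
·····█··
···██···
········
········
········
27) ········
··██····
·^·██···
·███·█··
·····█··
···██···
········
········
········
28) ········
··██····
·█>██···
·███·█··
·····█··
···██···
········
········
········
29) ········
··██····
·████···
·█v█·█··
·····█··
···██···
········
········
········
30) ········
··██····
·████···
·█·>·█··
·····█··
···██···
········
········
········
31) ········
··██····
·██^█···
·█···█··
·····█··
···██···
········
········
········
32) ········
··██····
·█<·█···
·█···█··
·····█··
···██···
········
········
········
33) ········
··██····
·█··█···
·█v··█··
·····█··
···██···
········
········
········
34) ········
··██····
·█··█···
·<█··█··
·····█··
···██···
········
········
········
35) ········
··██····
·█··█···
··█··█··
·v···█··
···██···
········
········
········
36) ········
··██····
·█··█···
··█··█··
<█···█··
···██···
········
········
········
37) ········
··██····
·█··█···
^·█··█··
██···█··
···██···
········
········
········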